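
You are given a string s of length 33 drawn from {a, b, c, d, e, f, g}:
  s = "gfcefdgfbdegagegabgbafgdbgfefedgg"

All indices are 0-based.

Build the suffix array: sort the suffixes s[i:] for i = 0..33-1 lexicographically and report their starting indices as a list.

rank | idx | suffix
   0 |  16 | abgbafgdbgfefedgg
   1 |  20 | afgdbgfefedgg
   2 |  12 | agegabgbafgdbgfefedgg
   3 |  19 | bafgdbgfefedgg
   4 |   8 | bdegagegabgbafgdbgfefedgg
   5 |  17 | bgbafgdbgfefedgg
   6 |  24 | bgfefedgg
   7 |   2 | cefdgfbdegagegabgbafgdbgfefedgg
   8 |  23 | dbgfefedgg
   9 |   9 | degagegabgbafgdbgfefedgg
  10 |   5 | dgfbdegagegabgbafgdbgfefedgg
  11 |  30 | dgg
  12 |  29 | edgg
  13 |   3 | efdgfbdegagegabgbafgdbgfefedgg
  14 |  27 | efedgg
  15 |  14 | egabgbafgdbgfefedgg
  16 |  10 | egagegabgbafgdbgfefedgg
  17 |   7 | fbdegagegabgbafgdbgfefedgg
  18 |   1 | fcefdgfbdegagegabgbafgdbgfefedgg
  19 |   4 | fdgfbdegagegabgbafgdbgfefedgg
  20 |  28 | fedgg
  21 |  26 | fefedgg
  22 |  21 | fgdbgfefedgg
  23 |  32 | g
  24 |  15 | gabgbafgdbgfefedgg
  25 |  11 | gagegabgbafgdbgfefedgg
  26 |  18 | gbafgdbgfefedgg
  27 |  22 | gdbgfefedgg
  28 |  13 | gegabgbafgdbgfefedgg
  29 |   6 | gfbdegagegabgbafgdbgfefedgg
  30 |   0 | gfcefdgfbdegagegabgbafgdbgfefedgg
  31 |  25 | gfefedgg
  32 |  31 | gg

[16, 20, 12, 19, 8, 17, 24, 2, 23, 9, 5, 30, 29, 3, 27, 14, 10, 7, 1, 4, 28, 26, 21, 32, 15, 11, 18, 22, 13, 6, 0, 25, 31]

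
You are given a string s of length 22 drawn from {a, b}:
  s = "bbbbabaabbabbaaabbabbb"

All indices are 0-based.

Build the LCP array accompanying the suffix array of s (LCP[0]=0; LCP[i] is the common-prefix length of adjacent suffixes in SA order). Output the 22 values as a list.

[0, 2, 7, 1, 2, 4, 6, 3, 0, 1, 3, 2, 3, 4, 1, 2, 3, 4, 5, 2, 3, 3]

rank | idx | suffix
   0 |  13 | aaabbabbb
   1 |   6 | aabbabbaaabbabbb
   2 |  14 | aabbabbb
   3 |   4 | abaabbabbaaabbabbb
   4 |  10 | abbaaabbabbb
   5 |   7 | abbabbaaabbabbb
   6 |  15 | abbabbb
   7 |  18 | abbb
   8 |  21 | b
   9 |  12 | baaabbabbb
  10 |   5 | baabbabbaaabbabbb
  11 |   3 | babaabbabbaaabbabbb
  12 |   9 | babbaaabbabbb
  13 |  17 | babbb
  14 |  20 | bb
  15 |  11 | bbaaabbabbb
  16 |   2 | bbabaabbabbaaabbabbb
  17 |   8 | bbabbaaabbabbb
  18 |  16 | bbabbb
  19 |  19 | bbb
  20 |   1 | bbbabaabbabbaaabbabbb
  21 |   0 | bbbbabaabbabbaaabbabbb

SA = [13, 6, 14, 4, 10, 7, 15, 18, 21, 12, 5, 3, 9, 17, 20, 11, 2, 8, 16, 19, 1, 0]
[i] adj suffixes → lcp
  [1] 13/6 → 2 ('aa')
  [2] 6/14 → 7 ('aabbabb')
  [3] 14/4 → 1 ('a')
  [4] 4/10 → 2 ('ab')
  [5] 10/7 → 4 ('abba')
  [6] 7/15 → 6 ('abbabb')
  [7] 15/18 → 3 ('abb')
  [8] 18/21 → 0 ('')
  [9] 21/12 → 1 ('b')
  [10] 12/5 → 3 ('baa')
  [11] 5/3 → 2 ('ba')
  [12] 3/9 → 3 ('bab')
  [13] 9/17 → 4 ('babb')
  [14] 17/20 → 1 ('b')
  [15] 20/11 → 2 ('bb')
  [16] 11/2 → 3 ('bba')
  [17] 2/8 → 4 ('bbab')
  [18] 8/16 → 5 ('bbabb')
  [19] 16/19 → 2 ('bb')
  [20] 19/1 → 3 ('bbb')
  [21] 1/0 → 3 ('bbb')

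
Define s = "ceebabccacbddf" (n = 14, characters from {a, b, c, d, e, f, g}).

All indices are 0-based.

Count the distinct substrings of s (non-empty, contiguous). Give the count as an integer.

sorted suffixes:
  #0 SA[0]=4  'abccacbddf'
  #1 SA[1]=8  'acbddf'
  #2 SA[2]=3  'babccacbddf'
  #3 SA[3]=5  'bccacbddf'
  #4 SA[4]=10  'bddf'
  #5 SA[5]=7  'cacbddf'
  #6 SA[6]=9  'cbddf'
  #7 SA[7]=6  'ccacbddf'
  #8 SA[8]=0  'ceebabccacbddf'
  #9 SA[9]=11  'ddf'
  #10 SA[10]=12  'df'
  #11 SA[11]=2  'ebabccacbddf'
  #12 SA[12]=1  'eebabccacbddf'
  #13 SA[13]=13  'f'

SA = [4, 8, 3, 5, 10, 7, 9, 6, 0, 11, 12, 2, 1, 13]
rank  pair      lcp
   1  s[4:],s[8:]  1  'a'
   2  s[8:],s[3:]  0  ''
   3  s[3:],s[5:]  1  'b'
   4  s[5:],s[10:]  1  'b'
   5  s[10:],s[7:]  0  ''
   6  s[7:],s[9:]  1  'c'
   7  s[9:],s[6:]  1  'c'
   8  s[6:],s[0:]  1  'c'
   9  s[0:],s[11:]  0  ''
  10  s[11:],s[12:]  1  'd'
  11  s[12:],s[2:]  0  ''
  12  s[2:],s[1:]  1  'e'
  13  s[1:],s[13:]  0  ''

n(n+1)/2 = 14·15/2 = 105
Σ LCP = 0 + 1 + 0 + 1 + 1 + 0 + 1 + 1 + 1 + 0 + 1 + 0 + 1 + 0 = 8
distinct = 105 − 8 = 97

97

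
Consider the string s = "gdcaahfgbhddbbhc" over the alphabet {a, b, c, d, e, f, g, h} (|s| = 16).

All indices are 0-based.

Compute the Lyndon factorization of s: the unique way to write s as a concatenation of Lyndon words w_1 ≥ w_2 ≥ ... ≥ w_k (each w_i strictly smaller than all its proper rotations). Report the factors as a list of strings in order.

emit factor 1: 'g' (i=0, period=1)
emit factor 2: 'd' (i=1, period=1)
emit factor 3: 'c' (i=2, period=1)
emit factor 4: 'aahfgbhddbbhc' (i=3, period=13)

["g", "d", "c", "aahfgbhddbbhc"]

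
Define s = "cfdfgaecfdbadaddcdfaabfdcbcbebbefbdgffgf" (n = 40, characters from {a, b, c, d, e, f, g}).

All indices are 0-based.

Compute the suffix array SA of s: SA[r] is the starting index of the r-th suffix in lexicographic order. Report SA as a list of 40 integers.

rank→(start, suffix):
  0 → (19, 'aabfdcbcbebbefbdgffgf')
  1 → (20, 'abfdcbcbebbefbdgffgf')
  2 → (11, 'adaddcdfaabfdcbcbebbefbdgffgf')
  3 → (13, 'addcdfaabfdcbcbebbefbdgffgf')
  4 → (5, 'aecfdbadaddcdfaabfdcbcbebbefbdgffgf')
  5 → (10, 'badaddcdfaabfdcbcbebbefbdgffgf')
  6 → (29, 'bbefbdgffgf')
  7 → (25, 'bcbebbefbdgffgf')
  8 → (33, 'bdgffgf')
  9 → (27, 'bebbefbdgffgf')
  10 → (30, 'befbdgffgf')
  11 → (21, 'bfdcbcbebbefbdgffgf')
  12 → (24, 'cbcbebbefbdgffgf')
  13 → (26, 'cbebbefbdgffgf')
  14 → (16, 'cdfaabfdcbcbebbefbdgffgf')
  15 → (7, 'cfdbadaddcdfaabfdcbcbebbefbdgffgf')
  16 → (0, 'cfdfgaecfdbadaddcdfaabfdcbcbebbefbdgffgf')
  17 → (12, 'daddcdfaabfdcbcbebbefbdgffgf')
  18 → (9, 'dbadaddcdfaabfdcbcbebbefbdgffgf')
  19 → (23, 'dcbcbebbefbdgffgf')
  20 → (15, 'dcdfaabfdcbcbebbefbdgffgf')
  21 → (14, 'ddcdfaabfdcbcbebbefbdgffgf')
  22 → (17, 'dfaabfdcbcbebbefbdgffgf')
  23 → (2, 'dfgaecfdbadaddcdfaabfdcbcbebbefbdgffgf')
  24 → (34, 'dgffgf')
  25 → (28, 'ebbefbdgffgf')
  26 → (6, 'ecfdbadaddcdfaabfdcbcbebbefbdgffgf')
  27 → (31, 'efbdgffgf')
  28 → (39, 'f')
  29 → (18, 'faabfdcbcbebbefbdgffgf')
  30 → (32, 'fbdgffgf')
  31 → (8, 'fdbadaddcdfaabfdcbcbebbefbdgffgf')
  32 → (22, 'fdcbcbebbefbdgffgf')
  33 → (1, 'fdfgaecfdbadaddcdfaabfdcbcbebbefbdgffgf')
  34 → (36, 'ffgf')
  35 → (3, 'fgaecfdbadaddcdfaabfdcbcbebbefbdgffgf')
  36 → (37, 'fgf')
  37 → (4, 'gaecfdbadaddcdfaabfdcbcbebbefbdgffgf')
  38 → (38, 'gf')
  39 → (35, 'gffgf')

[19, 20, 11, 13, 5, 10, 29, 25, 33, 27, 30, 21, 24, 26, 16, 7, 0, 12, 9, 23, 15, 14, 17, 2, 34, 28, 6, 31, 39, 18, 32, 8, 22, 1, 36, 3, 37, 4, 38, 35]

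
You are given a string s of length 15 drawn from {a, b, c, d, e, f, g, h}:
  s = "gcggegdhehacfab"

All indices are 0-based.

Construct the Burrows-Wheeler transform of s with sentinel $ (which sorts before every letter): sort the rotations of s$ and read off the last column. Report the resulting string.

rank  rotation          last
    0  $gcggegdhehacfab  b
    1  ab$gcggegdhehacf  f
    2  acfab$gcggegdheh  h
    3  b$gcggegdhehacfa  a
    4  cfab$gcggegdheha  a
    5  cggegdhehacfab$g  g
    6  dhehacfab$gcggeg  g
    7  egdhehacfab$gcgg  g
    8  ehacfab$gcggegdh  h
    9  fab$gcggegdhehac  c
   10  gcggegdhehacfab$  $
   11  gdhehacfab$gcgge  e
   12  gegdhehacfab$gcg  g
   13  ggegdhehacfab$gc  c
   14  hacfab$gcggegdhe  e
   15  hehacfab$gcggegd  d

bfhaaggghc$egced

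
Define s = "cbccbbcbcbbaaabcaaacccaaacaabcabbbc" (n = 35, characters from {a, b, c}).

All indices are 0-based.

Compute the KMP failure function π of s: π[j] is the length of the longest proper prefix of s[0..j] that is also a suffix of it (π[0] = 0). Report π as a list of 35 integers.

π[0] = 0
j=1 s[j]='b': π[1]=0 (border '')
j=2 s[j]='c': π[2]=1 (border 'c')
j=3 s[j]='c': k: 1→0; π[3]=1 (border 'c')
j=4 s[j]='b': π[4]=2 (border 'cb')
j=5 s[j]='b': k: 2→0; π[5]=0 (border '')
j=6 s[j]='c': π[6]=1 (border 'c')
j=7 s[j]='b': π[7]=2 (border 'cb')
j=8 s[j]='c': π[8]=3 (border 'cbc')
j=9 s[j]='b': k: 3→1; π[9]=2 (border 'cb')
j=10 s[j]='b': k: 2→0; π[10]=0 (border '')
j=11 s[j]='a': π[11]=0 (border '')
j=12 s[j]='a': π[12]=0 (border '')
j=13 s[j]='a': π[13]=0 (border '')
j=14 s[j]='b': π[14]=0 (border '')
j=15 s[j]='c': π[15]=1 (border 'c')
j=16 s[j]='a': k: 1→0; π[16]=0 (border '')
j=17 s[j]='a': π[17]=0 (border '')
j=18 s[j]='a': π[18]=0 (border '')
j=19 s[j]='c': π[19]=1 (border 'c')
j=20 s[j]='c': k: 1→0; π[20]=1 (border 'c')
j=21 s[j]='c': k: 1→0; π[21]=1 (border 'c')
j=22 s[j]='a': k: 1→0; π[22]=0 (border '')
j=23 s[j]='a': π[23]=0 (border '')
j=24 s[j]='a': π[24]=0 (border '')
j=25 s[j]='c': π[25]=1 (border 'c')
j=26 s[j]='a': k: 1→0; π[26]=0 (border '')
j=27 s[j]='a': π[27]=0 (border '')
j=28 s[j]='b': π[28]=0 (border '')
j=29 s[j]='c': π[29]=1 (border 'c')
j=30 s[j]='a': k: 1→0; π[30]=0 (border '')
j=31 s[j]='b': π[31]=0 (border '')
j=32 s[j]='b': π[32]=0 (border '')
j=33 s[j]='b': π[33]=0 (border '')
j=34 s[j]='c': π[34]=1 (border 'c')

[0, 0, 1, 1, 2, 0, 1, 2, 3, 2, 0, 0, 0, 0, 0, 1, 0, 0, 0, 1, 1, 1, 0, 0, 0, 1, 0, 0, 0, 1, 0, 0, 0, 0, 1]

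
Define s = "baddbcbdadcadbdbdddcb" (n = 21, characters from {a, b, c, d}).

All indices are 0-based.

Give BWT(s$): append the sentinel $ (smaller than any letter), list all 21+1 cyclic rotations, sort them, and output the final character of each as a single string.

bcdbc$dcddddbbdabadadb

rank  rotation                last
    0  $baddbcbdadcadbdbdddcb  b
    1  adbdbdddcb$baddbcbdadc  c
    2  adcadbdbdddcb$baddbcbd  d
    3  addbcbdadcadbdbdddcb$b  b
    4  b$baddbcbdadcadbdbdddc  c
    5  baddbcbdadcadbdbdddcb$  $
    6  bcbdadcadbdbdddcb$badd  d
    7  bdadcadbdbdddcb$baddbc  c
    8  bdbdddcb$baddbcbdadcad  d
    9  bdddcb$baddbcbdadcadbd  d
   10  cadbdbdddcb$baddbcbdad  d
   11  cb$baddbcbdadcadbdbddd  d
   12  cbdadcadbdbdddcb$baddb  b
   13  dadcadbdbdddcb$baddbcb  b
   14  dbcbdadcadbdbdddcb$bad  d
   15  dbdbdddcb$baddbcbdadca  a
   16  dbdddcb$baddbcbdadcadb  b
   17  dcadbdbdddcb$baddbcbda  a
   18  dcb$baddbcbdadcadbdbdd  d
   19  ddbcbdadcadbdbdddcb$ba  a
   20  ddcb$baddbcbdadcadbdbd  d
   21  dddcb$baddbcbdadcadbdb  b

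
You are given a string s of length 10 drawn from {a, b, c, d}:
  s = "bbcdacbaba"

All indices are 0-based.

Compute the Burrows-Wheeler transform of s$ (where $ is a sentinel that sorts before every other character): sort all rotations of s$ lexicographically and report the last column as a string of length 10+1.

abbdac$babc

rank  rotation     last
    0  $bbcdacbaba  a
    1  a$bbcdacbab  b
    2  aba$bbcdacb  b
    3  acbaba$bbcd  d
    4  ba$bbcdacba  a
    5  baba$bbcdac  c
    6  bbcdacbaba$  $
    7  bcdacbaba$b  b
    8  cbaba$bbcda  a
    9  cdacbaba$bb  b
   10  dacbaba$bbc  c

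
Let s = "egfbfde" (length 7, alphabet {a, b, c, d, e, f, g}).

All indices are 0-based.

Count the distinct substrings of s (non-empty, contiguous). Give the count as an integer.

26

rank→(start, suffix):
  0 → (3, 'bfde')
  1 → (5, 'de')
  2 → (6, 'e')
  3 → (0, 'egfbfde')
  4 → (2, 'fbfde')
  5 → (4, 'fde')
  6 → (1, 'gfbfde')

SA = [3, 5, 6, 0, 2, 4, 1]
rank  pair      lcp
   1  s[3:],s[5:]  0  ''
   2  s[5:],s[6:]  0  ''
   3  s[6:],s[0:]  1  'e'
   4  s[0:],s[2:]  0  ''
   5  s[2:],s[4:]  1  'f'
   6  s[4:],s[1:]  0  ''

n(n+1)/2 = 7·8/2 = 28
Σ LCP = 0 + 0 + 0 + 1 + 0 + 1 + 0 = 2
distinct = 28 − 2 = 26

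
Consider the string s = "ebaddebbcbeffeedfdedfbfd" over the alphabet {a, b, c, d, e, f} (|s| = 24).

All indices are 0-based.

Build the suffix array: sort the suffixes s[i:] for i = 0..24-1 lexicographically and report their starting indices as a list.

rank→(start, suffix):
  0 → (2, 'addebbcbeffeedfdedfbfd')
  1 → (1, 'baddebbcbeffeedfdedfbfd')
  2 → (6, 'bbcbeffeedfdedfbfd')
  3 → (7, 'bcbeffeedfdedfbfd')
  4 → (9, 'beffeedfdedfbfd')
  5 → (21, 'bfd')
  6 → (8, 'cbeffeedfdedfbfd')
  7 → (23, 'd')
  8 → (3, 'ddebbcbeffeedfdedfbfd')
  9 → (4, 'debbcbeffeedfdedfbfd')
  10 → (17, 'dedfbfd')
  11 → (19, 'dfbfd')
  12 → (15, 'dfdedfbfd')
  13 → (0, 'ebaddebbcbeffeedfdedfbfd')
  14 → (5, 'ebbcbeffeedfdedfbfd')
  15 → (18, 'edfbfd')
  16 → (14, 'edfdedfbfd')
  17 → (13, 'eedfdedfbfd')
  18 → (10, 'effeedfdedfbfd')
  19 → (20, 'fbfd')
  20 → (22, 'fd')
  21 → (16, 'fdedfbfd')
  22 → (12, 'feedfdedfbfd')
  23 → (11, 'ffeedfdedfbfd')

[2, 1, 6, 7, 9, 21, 8, 23, 3, 4, 17, 19, 15, 0, 5, 18, 14, 13, 10, 20, 22, 16, 12, 11]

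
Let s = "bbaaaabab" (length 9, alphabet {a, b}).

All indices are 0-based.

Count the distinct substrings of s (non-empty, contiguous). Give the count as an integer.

rank | idx | suffix
   0 |   2 | aaaabab
   1 |   3 | aaabab
   2 |   4 | aabab
   3 |   7 | ab
   4 |   5 | abab
   5 |   8 | b
   6 |   1 | baaaabab
   7 |   6 | bab
   8 |   0 | bbaaaabab

SA = [2, 3, 4, 7, 5, 8, 1, 6, 0]
rank  pair      lcp
   1  s[2:],s[3:]  3  'aaa'
   2  s[3:],s[4:]  2  'aa'
   3  s[4:],s[7:]  1  'a'
   4  s[7:],s[5:]  2  'ab'
   5  s[5:],s[8:]  0  ''
   6  s[8:],s[1:]  1  'b'
   7  s[1:],s[6:]  2  'ba'
   8  s[6:],s[0:]  1  'b'

n(n+1)/2 = 9·10/2 = 45
Σ LCP = 0 + 3 + 2 + 1 + 2 + 0 + 1 + 2 + 1 = 12
distinct = 45 − 12 = 33

33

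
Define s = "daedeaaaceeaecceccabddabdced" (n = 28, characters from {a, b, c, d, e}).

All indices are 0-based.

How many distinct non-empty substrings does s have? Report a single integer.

rank→(start, suffix):
  0 → (5, 'aaaceeaecceccabddabdced')
  1 → (6, 'aaceeaecceccabddabdced')
  2 → (22, 'abdced')
  3 → (18, 'abddabdced')
  4 → (7, 'aceeaecceccabddabdced')
  5 → (11, 'aecceccabddabdced')
  6 → (1, 'aedeaaaceeaecceccabddabdced')
  7 → (23, 'bdced')
  8 → (19, 'bddabdced')
  9 → (17, 'cabddabdced')
  10 → (16, 'ccabddabdced')
  11 → (13, 'cceccabddabdced')
  12 → (14, 'ceccabddabdced')
  13 → (25, 'ced')
  14 → (8, 'ceeaecceccabddabdced')
  15 → (27, 'd')
  16 → (21, 'dabdced')
  17 → (0, 'daedeaaaceeaecceccabddabdced')
  18 → (24, 'dced')
  19 → (20, 'ddabdced')
  20 → (3, 'deaaaceeaecceccabddabdced')
  21 → (4, 'eaaaceeaecceccabddabdced')
  22 → (10, 'eaecceccabddabdced')
  23 → (15, 'eccabddabdced')
  24 → (12, 'ecceccabddabdced')
  25 → (26, 'ed')
  26 → (2, 'edeaaaceeaecceccabddabdced')
  27 → (9, 'eeaecceccabddabdced')

SA = [5, 6, 22, 18, 7, 11, 1, 23, 19, 17, 16, 13, 14, 25, 8, 27, 21, 0, 24, 20, 3, 4, 10, 15, 12, 26, 2, 9]
rank  pair      lcp
   1  s[5:],s[6:]  2  'aa'
   2  s[6:],s[22:]  1  'a'
   3  s[22:],s[18:]  3  'abd'
   4  s[18:],s[7:]  1  'a'
   5  s[7:],s[11:]  1  'a'
   6  s[11:],s[1:]  2  'ae'
   7  s[1:],s[23:]  0  ''
   8  s[23:],s[19:]  2  'bd'
   9  s[19:],s[17:]  0  ''
  10  s[17:],s[16:]  1  'c'
  11  s[16:],s[13:]  2  'cc'
  12  s[13:],s[14:]  1  'c'
  13  s[14:],s[25:]  2  'ce'
  14  s[25:],s[8:]  2  'ce'
  15  s[8:],s[27:]  0  ''
  16  s[27:],s[21:]  1  'd'
  17  s[21:],s[0:]  2  'da'
  18  s[0:],s[24:]  1  'd'
  19  s[24:],s[20:]  1  'd'
  20  s[20:],s[3:]  1  'd'
  21  s[3:],s[4:]  0  ''
  22  s[4:],s[10:]  2  'ea'
  23  s[10:],s[15:]  1  'e'
  24  s[15:],s[12:]  3  'ecc'
  25  s[12:],s[26:]  1  'e'
  26  s[26:],s[2:]  2  'ed'
  27  s[2:],s[9:]  1  'e'

n(n+1)/2 = 28·29/2 = 406
Σ LCP = 0 + 2 + 1 + 3 + 1 + 1 + 2 + 0 + 2 + 0 + 1 + 2 + 1 + 2 + 2 + 0 + 1 + 2 + 1 + 1 + 1 + 0 + 2 + 1 + 3 + 1 + 2 + 1 = 36
distinct = 406 − 36 = 370

370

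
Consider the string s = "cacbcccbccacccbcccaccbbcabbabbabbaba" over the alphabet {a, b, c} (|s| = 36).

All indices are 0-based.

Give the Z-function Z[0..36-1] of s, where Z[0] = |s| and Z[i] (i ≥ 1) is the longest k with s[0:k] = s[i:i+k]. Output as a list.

Z[0]=36
i=1: i≥r, start 0; Z[1]=0
i=2: i≥r, start 0; Z[2]=1 grow→box=[2,3)
i=3: i≥r, start 0; Z[3]=0
i=4: i≥r, start 0; Z[4]=1 grow→box=[4,5)
i=5: i≥r, start 0; Z[5]=1 grow→box=[5,6)
i=6: i≥r, start 0; Z[6]=1 grow→box=[6,7)
i=7: i≥r, start 0; Z[7]=0
i=8: i≥r, start 0; Z[8]=1 grow→box=[8,9)
i=9: i≥r, start 0; Z[9]=3 grow→box=[9,12)
i=10: min(r-i=2, Z[1]=0)=0; Z[10]=0
i=11: min(r-i=1, Z[2]=1)=1; Z[11]=1
i=12: i≥r, start 0; Z[12]=1 grow→box=[12,13)
i=13: i≥r, start 0; Z[13]=1 grow→box=[13,14)
i=14: i≥r, start 0; Z[14]=0
i=15: i≥r, start 0; Z[15]=1 grow→box=[15,16)
i=16: i≥r, start 0; Z[16]=1 grow→box=[16,17)
i=17: i≥r, start 0; Z[17]=3 grow→box=[17,20)
i=18: min(r-i=2, Z[1]=0)=0; Z[18]=0
i=19: min(r-i=1, Z[2]=1)=1; Z[19]=1
i=20: i≥r, start 0; Z[20]=1 grow→box=[20,21)
i=21: i≥r, start 0; Z[21]=0
i=22: i≥r, start 0; Z[22]=0
i=23: i≥r, start 0; Z[23]=2 grow→box=[23,25)
i=24: min(r-i=1, Z[1]=0)=0; Z[24]=0
i=25: i≥r, start 0; Z[25]=0
i=26: i≥r, start 0; Z[26]=0
i=27: i≥r, start 0; Z[27]=0
i=28: i≥r, start 0; Z[28]=0
i=29: i≥r, start 0; Z[29]=0
i=30: i≥r, start 0; Z[30]=0
i=31: i≥r, start 0; Z[31]=0
i=32: i≥r, start 0; Z[32]=0
i=33: i≥r, start 0; Z[33]=0
i=34: i≥r, start 0; Z[34]=0
i=35: i≥r, start 0; Z[35]=0

[36, 0, 1, 0, 1, 1, 1, 0, 1, 3, 0, 1, 1, 1, 0, 1, 1, 3, 0, 1, 1, 0, 0, 2, 0, 0, 0, 0, 0, 0, 0, 0, 0, 0, 0, 0]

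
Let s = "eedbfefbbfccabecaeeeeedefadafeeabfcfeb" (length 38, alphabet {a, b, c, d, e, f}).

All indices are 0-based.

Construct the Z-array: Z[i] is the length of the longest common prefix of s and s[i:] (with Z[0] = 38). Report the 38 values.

Z[0]=38
i=1: fresh scan; Z[1]=1 grow→box=[1,2)
i=2: fresh scan; Z[2]=0
i=3: fresh scan; Z[3]=0
i=4: fresh scan; Z[4]=0
i=5: fresh scan; Z[5]=1 grow→box=[5,6)
i=6: fresh scan; Z[6]=0
i=7: fresh scan; Z[7]=0
i=8: fresh scan; Z[8]=0
i=9: fresh scan; Z[9]=0
i=10: fresh scan; Z[10]=0
i=11: fresh scan; Z[11]=0
i=12: fresh scan; Z[12]=0
i=13: fresh scan; Z[13]=0
i=14: fresh scan; Z[14]=1 grow→box=[14,15)
i=15: fresh scan; Z[15]=0
i=16: fresh scan; Z[16]=0
i=17: fresh scan; Z[17]=2 grow→box=[17,19)
i=18: min(r-i=1, Z[1]=1)=1; Z[18]=2 grow→box=[18,20)
i=19: min(r-i=1, Z[1]=1)=1; Z[19]=2 grow→box=[19,21)
i=20: min(r-i=1, Z[1]=1)=1; Z[20]=3 grow→box=[20,23)
i=21: min(r-i=2, Z[1]=1)=1; Z[21]=1
i=22: min(r-i=1, Z[2]=0)=0; Z[22]=0
i=23: fresh scan; Z[23]=1 grow→box=[23,24)
i=24: fresh scan; Z[24]=0
i=25: fresh scan; Z[25]=0
i=26: fresh scan; Z[26]=0
i=27: fresh scan; Z[27]=0
i=28: fresh scan; Z[28]=0
i=29: fresh scan; Z[29]=2 grow→box=[29,31)
i=30: min(r-i=1, Z[1]=1)=1; Z[30]=1
i=31: fresh scan; Z[31]=0
i=32: fresh scan; Z[32]=0
i=33: fresh scan; Z[33]=0
i=34: fresh scan; Z[34]=0
i=35: fresh scan; Z[35]=0
i=36: fresh scan; Z[36]=1 grow→box=[36,37)
i=37: fresh scan; Z[37]=0

[38, 1, 0, 0, 0, 1, 0, 0, 0, 0, 0, 0, 0, 0, 1, 0, 0, 2, 2, 2, 3, 1, 0, 1, 0, 0, 0, 0, 0, 2, 1, 0, 0, 0, 0, 0, 1, 0]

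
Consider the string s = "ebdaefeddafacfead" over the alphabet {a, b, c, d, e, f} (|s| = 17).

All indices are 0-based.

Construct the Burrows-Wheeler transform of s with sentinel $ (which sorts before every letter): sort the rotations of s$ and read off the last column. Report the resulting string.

rank  rotation            last
    0  $ebdaefeddafacfead  d
    1  acfead$ebdaefeddaf  f
    2  ad$ebdaefeddafacfe  e
    3  aefeddafacfead$ebd  d
    4  afacfead$ebdaefedd  d
    5  bdaefeddafacfead$e  e
    6  cfead$ebdaefeddafa  a
    7  d$ebdaefeddafacfea  a
    8  daefeddafacfead$eb  b
    9  dafacfead$ebdaefed  d
   10  ddafacfead$ebdaefe  e
   11  ead$ebdaefeddafacf  f
   12  ebdaefeddafacfead$  $
   13  eddafacfead$ebdaef  f
   14  efeddafacfead$ebda  a
   15  facfead$ebdaefedda  a
   16  fead$ebdaefeddafac  c
   17  feddafacfead$ebdae  e

dfeddeaabdef$faace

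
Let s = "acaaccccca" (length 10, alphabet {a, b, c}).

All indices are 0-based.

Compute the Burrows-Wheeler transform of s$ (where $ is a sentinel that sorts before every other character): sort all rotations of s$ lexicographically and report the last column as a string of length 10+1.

acc$acaccca

rank  rotation     last
    0  $acaaccccca  a
    1  a$acaaccccc  c
    2  aaccccca$ac  c
    3  acaaccccca$  $
    4  accccca$aca  a
    5  ca$acaacccc  c
    6  caaccccca$a  a
    7  cca$acaaccc  c
    8  ccca$acaacc  c
    9  cccca$acaac  c
   10  ccccca$acaa  a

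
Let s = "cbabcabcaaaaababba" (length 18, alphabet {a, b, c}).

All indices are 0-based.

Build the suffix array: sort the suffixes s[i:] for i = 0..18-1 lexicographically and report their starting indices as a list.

rank→(start, suffix):
  0 → (17, 'a')
  1 → (8, 'aaaaababba')
  2 → (9, 'aaaababba')
  3 → (10, 'aaababba')
  4 → (11, 'aababba')
  5 → (12, 'ababba')
  6 → (14, 'abba')
  7 → (5, 'abcaaaaababba')
  8 → (2, 'abcabcaaaaababba')
  9 → (16, 'ba')
  10 → (13, 'babba')
  11 → (1, 'babcabcaaaaababba')
  12 → (15, 'bba')
  13 → (6, 'bcaaaaababba')
  14 → (3, 'bcabcaaaaababba')
  15 → (7, 'caaaaababba')
  16 → (4, 'cabcaaaaababba')
  17 → (0, 'cbabcabcaaaaababba')

[17, 8, 9, 10, 11, 12, 14, 5, 2, 16, 13, 1, 15, 6, 3, 7, 4, 0]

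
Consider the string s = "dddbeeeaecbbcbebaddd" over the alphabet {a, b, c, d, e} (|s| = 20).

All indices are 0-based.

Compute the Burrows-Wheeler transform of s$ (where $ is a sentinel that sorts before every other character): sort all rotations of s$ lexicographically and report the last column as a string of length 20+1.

dbeecbcdebdddda$ebaeb

rank  rotation               last
    0  $dddbeeeaecbbcbebaddd  d
    1  addd$dddbeeeaecbbcbeb  b
    2  aecbbcbebaddd$dddbeee  e
    3  baddd$dddbeeeaecbbcbe  e
    4  bbcbebaddd$dddbeeeaec  c
    5  bcbebaddd$dddbeeeaecb  b
    6  bebaddd$dddbeeeaecbbc  c
    7  beeeaecbbcbebaddd$ddd  d
    8  cbbcbebaddd$dddbeeeae  e
    9  cbebaddd$dddbeeeaecbb  b
   10  d$dddbeeeaecbbcbebadd  d
   11  dbeeeaecbbcbebaddd$dd  d
   12  dd$dddbeeeaecbbcbebad  d
   13  ddbeeeaecbbcbebaddd$d  d
   14  ddd$dddbeeeaecbbcbeba  a
   15  dddbeeeaecbbcbebaddd$  $
   16  eaecbbcbebaddd$dddbee  e
   17  ebaddd$dddbeeeaecbbcb  b
   18  ecbbcbebaddd$dddbeeea  a
   19  eeaecbbcbebaddd$dddbe  e
   20  eeeaecbbcbebaddd$dddb  b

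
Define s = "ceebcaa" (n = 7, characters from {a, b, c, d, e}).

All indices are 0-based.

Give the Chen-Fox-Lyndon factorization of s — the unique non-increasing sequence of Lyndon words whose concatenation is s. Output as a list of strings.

["cee", "bc", "a", "a"]

emit factor 1: 'cee' (i=0, period=3)
emit factor 2: 'bc' (i=3, period=2)
emit factor 3: 'a' (i=5, period=1)
emit factor 4: 'a' (i=6, period=1)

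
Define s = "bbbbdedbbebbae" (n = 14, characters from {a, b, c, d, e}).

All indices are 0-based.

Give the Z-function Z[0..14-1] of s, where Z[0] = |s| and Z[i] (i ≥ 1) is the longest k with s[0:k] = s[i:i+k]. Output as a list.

[14, 3, 2, 1, 0, 0, 0, 2, 1, 0, 2, 1, 0, 0]

Z[0]=14
i=1: outside box; Z[1]=3 extend→box=[1,4)
i=2: min(r-i=2, Z[1]=3)=2; Z[2]=2
i=3: min(r-i=1, Z[2]=2)=1; Z[3]=1
i=4: outside box; Z[4]=0
i=5: outside box; Z[5]=0
i=6: outside box; Z[6]=0
i=7: outside box; Z[7]=2 extend→box=[7,9)
i=8: min(r-i=1, Z[1]=3)=1; Z[8]=1
i=9: outside box; Z[9]=0
i=10: outside box; Z[10]=2 extend→box=[10,12)
i=11: min(r-i=1, Z[1]=3)=1; Z[11]=1
i=12: outside box; Z[12]=0
i=13: outside box; Z[13]=0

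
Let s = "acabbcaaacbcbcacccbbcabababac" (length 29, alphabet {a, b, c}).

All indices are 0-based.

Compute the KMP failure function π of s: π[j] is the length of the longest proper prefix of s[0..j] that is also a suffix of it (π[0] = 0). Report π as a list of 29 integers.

[0, 0, 1, 0, 0, 0, 1, 1, 1, 2, 0, 0, 0, 0, 1, 2, 0, 0, 0, 0, 0, 1, 0, 1, 0, 1, 0, 1, 2]

π[0] = 0
j=1 s[j]='c': π[1]=0 (border '')
j=2 s[j]='a': π[2]=1 (border 'a')
j=3 s[j]='b': k: 1→0; π[3]=0 (border '')
j=4 s[j]='b': π[4]=0 (border '')
j=5 s[j]='c': π[5]=0 (border '')
j=6 s[j]='a': π[6]=1 (border 'a')
j=7 s[j]='a': k: 1→0; π[7]=1 (border 'a')
j=8 s[j]='a': k: 1→0; π[8]=1 (border 'a')
j=9 s[j]='c': π[9]=2 (border 'ac')
j=10 s[j]='b': k: 2→0; π[10]=0 (border '')
j=11 s[j]='c': π[11]=0 (border '')
j=12 s[j]='b': π[12]=0 (border '')
j=13 s[j]='c': π[13]=0 (border '')
j=14 s[j]='a': π[14]=1 (border 'a')
j=15 s[j]='c': π[15]=2 (border 'ac')
j=16 s[j]='c': k: 2→0; π[16]=0 (border '')
j=17 s[j]='c': π[17]=0 (border '')
j=18 s[j]='b': π[18]=0 (border '')
j=19 s[j]='b': π[19]=0 (border '')
j=20 s[j]='c': π[20]=0 (border '')
j=21 s[j]='a': π[21]=1 (border 'a')
j=22 s[j]='b': k: 1→0; π[22]=0 (border '')
j=23 s[j]='a': π[23]=1 (border 'a')
j=24 s[j]='b': k: 1→0; π[24]=0 (border '')
j=25 s[j]='a': π[25]=1 (border 'a')
j=26 s[j]='b': k: 1→0; π[26]=0 (border '')
j=27 s[j]='a': π[27]=1 (border 'a')
j=28 s[j]='c': π[28]=2 (border 'ac')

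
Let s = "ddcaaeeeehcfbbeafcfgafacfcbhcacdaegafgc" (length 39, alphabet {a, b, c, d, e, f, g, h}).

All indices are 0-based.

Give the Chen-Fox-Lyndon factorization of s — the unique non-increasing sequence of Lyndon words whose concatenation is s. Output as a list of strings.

emit factor 1: 'd' (i=0, period=1)
emit factor 2: 'd' (i=1, period=1)
emit factor 3: 'c' (i=2, period=1)
emit factor 4: 'aaeeeehcfbbeafcfgafacfcbhcacdaegafgc' (i=3, period=36)

["d", "d", "c", "aaeeeehcfbbeafcfgafacfcbhcacdaegafgc"]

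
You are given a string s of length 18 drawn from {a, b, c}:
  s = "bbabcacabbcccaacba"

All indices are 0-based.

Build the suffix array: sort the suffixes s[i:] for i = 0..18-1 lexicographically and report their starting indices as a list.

sorted suffixes:
  #0 SA[0]=17  'a'
  #1 SA[1]=13  'aacba'
  #2 SA[2]=7  'abbcccaacba'
  #3 SA[3]=2  'abcacabbcccaacba'
  #4 SA[4]=5  'acabbcccaacba'
  #5 SA[5]=14  'acba'
  #6 SA[6]=16  'ba'
  #7 SA[7]=1  'babcacabbcccaacba'
  #8 SA[8]=0  'bbabcacabbcccaacba'
  #9 SA[9]=8  'bbcccaacba'
  #10 SA[10]=3  'bcacabbcccaacba'
  #11 SA[11]=9  'bcccaacba'
  #12 SA[12]=12  'caacba'
  #13 SA[13]=6  'cabbcccaacba'
  #14 SA[14]=4  'cacabbcccaacba'
  #15 SA[15]=15  'cba'
  #16 SA[16]=11  'ccaacba'
  #17 SA[17]=10  'cccaacba'

[17, 13, 7, 2, 5, 14, 16, 1, 0, 8, 3, 9, 12, 6, 4, 15, 11, 10]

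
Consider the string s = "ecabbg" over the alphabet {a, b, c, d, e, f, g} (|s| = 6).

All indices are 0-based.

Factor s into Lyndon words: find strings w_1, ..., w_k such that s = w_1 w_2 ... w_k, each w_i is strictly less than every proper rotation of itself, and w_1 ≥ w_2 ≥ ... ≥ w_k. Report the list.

["e", "c", "abbg"]

emit factor 1: 'e' (i=0, period=1)
emit factor 2: 'c' (i=1, period=1)
emit factor 3: 'abbg' (i=2, period=4)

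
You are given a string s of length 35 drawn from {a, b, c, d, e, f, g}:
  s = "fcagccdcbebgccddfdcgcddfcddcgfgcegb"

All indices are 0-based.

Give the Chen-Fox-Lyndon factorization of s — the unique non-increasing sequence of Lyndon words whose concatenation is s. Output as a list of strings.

["f", "c", "agccdcbebgccddfdcgcddfcddcgfgcegb"]

emit factor 1: 'f' (i=0, period=1)
emit factor 2: 'c' (i=1, period=1)
emit factor 3: 'agccdcbebgccddfdcgcddfcddcgfgcegb' (i=2, period=33)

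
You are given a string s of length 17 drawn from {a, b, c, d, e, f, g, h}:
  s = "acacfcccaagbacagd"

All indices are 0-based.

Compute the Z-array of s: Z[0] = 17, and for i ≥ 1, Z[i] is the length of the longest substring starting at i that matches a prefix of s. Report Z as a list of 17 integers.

Z[0]=17
i=1: i≥r, start 0; Z[1]=0
i=2: i≥r, start 0; Z[2]=2 extend→box=[2,4)
i=3: min(r-i=1, Z[1]=0)=0; Z[3]=0
i=4: i≥r, start 0; Z[4]=0
i=5: i≥r, start 0; Z[5]=0
i=6: i≥r, start 0; Z[6]=0
i=7: i≥r, start 0; Z[7]=0
i=8: i≥r, start 0; Z[8]=1 extend→box=[8,9)
i=9: i≥r, start 0; Z[9]=1 extend→box=[9,10)
i=10: i≥r, start 0; Z[10]=0
i=11: i≥r, start 0; Z[11]=0
i=12: i≥r, start 0; Z[12]=3 extend→box=[12,15)
i=13: min(r-i=2, Z[1]=0)=0; Z[13]=0
i=14: min(r-i=1, Z[2]=2)=1; Z[14]=1
i=15: i≥r, start 0; Z[15]=0
i=16: i≥r, start 0; Z[16]=0

[17, 0, 2, 0, 0, 0, 0, 0, 1, 1, 0, 0, 3, 0, 1, 0, 0]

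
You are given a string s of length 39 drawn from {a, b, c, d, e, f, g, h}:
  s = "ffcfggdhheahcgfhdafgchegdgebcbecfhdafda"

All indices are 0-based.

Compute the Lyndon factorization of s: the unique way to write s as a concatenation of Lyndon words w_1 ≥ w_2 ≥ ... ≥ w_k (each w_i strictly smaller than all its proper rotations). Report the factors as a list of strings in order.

emit factor 1: 'f' (i=0, period=1)
emit factor 2: 'f' (i=1, period=1)
emit factor 3: 'cfggdhhe' (i=2, period=8)
emit factor 4: 'ahcgfhd' (i=10, period=7)
emit factor 5: 'afgchegdgebcbecfhd' (i=17, period=18)
emit factor 6: 'afd' (i=35, period=3)
emit factor 7: 'a' (i=38, period=1)

["f", "f", "cfggdhhe", "ahcgfhd", "afgchegdgebcbecfhd", "afd", "a"]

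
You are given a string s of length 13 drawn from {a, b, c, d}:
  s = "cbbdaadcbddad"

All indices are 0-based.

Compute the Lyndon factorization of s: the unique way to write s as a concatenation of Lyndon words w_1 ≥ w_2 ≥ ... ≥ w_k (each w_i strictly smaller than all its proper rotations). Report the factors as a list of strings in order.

emit factor 1: 'c' (i=0, period=1)
emit factor 2: 'bbd' (i=1, period=3)
emit factor 3: 'aadcbddad' (i=4, period=9)

["c", "bbd", "aadcbddad"]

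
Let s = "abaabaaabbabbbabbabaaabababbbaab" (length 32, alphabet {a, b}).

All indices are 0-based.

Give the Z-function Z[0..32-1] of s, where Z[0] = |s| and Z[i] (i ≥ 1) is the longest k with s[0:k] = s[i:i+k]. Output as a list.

[32, 0, 1, 4, 0, 1, 1, 2, 0, 0, 2, 0, 0, 0, 2, 0, 0, 4, 0, 1, 1, 3, 0, 3, 0, 2, 0, 0, 0, 1, 2, 0]

Z[0]=32
i=1: fresh scan; Z[1]=0
i=2: fresh scan; Z[2]=1 extend→box=[2,3)
i=3: fresh scan; Z[3]=4 extend→box=[3,7)
i=4: min(r-i=3, Z[1]=0)=0; Z[4]=0
i=5: min(r-i=2, Z[2]=1)=1; Z[5]=1
i=6: min(r-i=1, Z[3]=4)=1; Z[6]=1
i=7: fresh scan; Z[7]=2 extend→box=[7,9)
i=8: min(r-i=1, Z[1]=0)=0; Z[8]=0
i=9: fresh scan; Z[9]=0
i=10: fresh scan; Z[10]=2 extend→box=[10,12)
i=11: min(r-i=1, Z[1]=0)=0; Z[11]=0
i=12: fresh scan; Z[12]=0
i=13: fresh scan; Z[13]=0
i=14: fresh scan; Z[14]=2 extend→box=[14,16)
i=15: min(r-i=1, Z[1]=0)=0; Z[15]=0
i=16: fresh scan; Z[16]=0
i=17: fresh scan; Z[17]=4 extend→box=[17,21)
i=18: min(r-i=3, Z[1]=0)=0; Z[18]=0
i=19: min(r-i=2, Z[2]=1)=1; Z[19]=1
i=20: min(r-i=1, Z[3]=4)=1; Z[20]=1
i=21: fresh scan; Z[21]=3 extend→box=[21,24)
i=22: min(r-i=2, Z[1]=0)=0; Z[22]=0
i=23: min(r-i=1, Z[2]=1)=1; Z[23]=3 extend→box=[23,26)
i=24: min(r-i=2, Z[1]=0)=0; Z[24]=0
i=25: min(r-i=1, Z[2]=1)=1; Z[25]=2 extend→box=[25,27)
i=26: min(r-i=1, Z[1]=0)=0; Z[26]=0
i=27: fresh scan; Z[27]=0
i=28: fresh scan; Z[28]=0
i=29: fresh scan; Z[29]=1 extend→box=[29,30)
i=30: fresh scan; Z[30]=2 extend→box=[30,32)
i=31: min(r-i=1, Z[1]=0)=0; Z[31]=0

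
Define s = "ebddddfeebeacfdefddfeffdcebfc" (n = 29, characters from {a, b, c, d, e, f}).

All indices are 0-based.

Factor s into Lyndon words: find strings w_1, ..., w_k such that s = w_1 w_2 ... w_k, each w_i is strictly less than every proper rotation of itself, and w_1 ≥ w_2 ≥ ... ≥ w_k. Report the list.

["e", "bddddfeebe", "acfdefddfeffdcebfc"]

emit factor 1: 'e' (i=0, period=1)
emit factor 2: 'bddddfeebe' (i=1, period=10)
emit factor 3: 'acfdefddfeffdcebfc' (i=11, period=18)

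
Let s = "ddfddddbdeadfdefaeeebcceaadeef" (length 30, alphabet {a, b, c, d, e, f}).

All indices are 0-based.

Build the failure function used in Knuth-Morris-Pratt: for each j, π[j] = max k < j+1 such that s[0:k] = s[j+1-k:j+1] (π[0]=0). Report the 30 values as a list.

π[0] = 0
j=1 s[j]='d': π[1]=1 (border 'd')
j=2 s[j]='f': k: 1→0; π[2]=0 (border '')
j=3 s[j]='d': π[3]=1 (border 'd')
j=4 s[j]='d': π[4]=2 (border 'dd')
j=5 s[j]='d': k: 2→1; π[5]=2 (border 'dd')
j=6 s[j]='d': k: 2→1; π[6]=2 (border 'dd')
j=7 s[j]='b': k: 2→1→0; π[7]=0 (border '')
j=8 s[j]='d': π[8]=1 (border 'd')
j=9 s[j]='e': k: 1→0; π[9]=0 (border '')
j=10 s[j]='a': π[10]=0 (border '')
j=11 s[j]='d': π[11]=1 (border 'd')
j=12 s[j]='f': k: 1→0; π[12]=0 (border '')
j=13 s[j]='d': π[13]=1 (border 'd')
j=14 s[j]='e': k: 1→0; π[14]=0 (border '')
j=15 s[j]='f': π[15]=0 (border '')
j=16 s[j]='a': π[16]=0 (border '')
j=17 s[j]='e': π[17]=0 (border '')
j=18 s[j]='e': π[18]=0 (border '')
j=19 s[j]='e': π[19]=0 (border '')
j=20 s[j]='b': π[20]=0 (border '')
j=21 s[j]='c': π[21]=0 (border '')
j=22 s[j]='c': π[22]=0 (border '')
j=23 s[j]='e': π[23]=0 (border '')
j=24 s[j]='a': π[24]=0 (border '')
j=25 s[j]='a': π[25]=0 (border '')
j=26 s[j]='d': π[26]=1 (border 'd')
j=27 s[j]='e': k: 1→0; π[27]=0 (border '')
j=28 s[j]='e': π[28]=0 (border '')
j=29 s[j]='f': π[29]=0 (border '')

[0, 1, 0, 1, 2, 2, 2, 0, 1, 0, 0, 1, 0, 1, 0, 0, 0, 0, 0, 0, 0, 0, 0, 0, 0, 0, 1, 0, 0, 0]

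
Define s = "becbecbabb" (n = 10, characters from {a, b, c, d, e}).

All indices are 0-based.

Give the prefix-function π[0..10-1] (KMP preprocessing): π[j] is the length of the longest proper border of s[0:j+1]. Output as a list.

[0, 0, 0, 1, 2, 3, 4, 0, 1, 1]

π[0] = 0
j=1 s[j]='e': π[1]=0 (border '')
j=2 s[j]='c': π[2]=0 (border '')
j=3 s[j]='b': π[3]=1 (border 'b')
j=4 s[j]='e': π[4]=2 (border 'be')
j=5 s[j]='c': π[5]=3 (border 'bec')
j=6 s[j]='b': π[6]=4 (border 'becb')
j=7 s[j]='a': k: 4→1→0; π[7]=0 (border '')
j=8 s[j]='b': π[8]=1 (border 'b')
j=9 s[j]='b': k: 1→0; π[9]=1 (border 'b')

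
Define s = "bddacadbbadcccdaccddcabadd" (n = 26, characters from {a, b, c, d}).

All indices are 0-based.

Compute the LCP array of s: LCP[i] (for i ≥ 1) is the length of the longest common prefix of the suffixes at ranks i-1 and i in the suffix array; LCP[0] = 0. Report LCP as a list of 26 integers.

[0, 1, 2, 1, 2, 2, 0, 3, 1, 1, 0, 2, 1, 2, 3, 1, 2, 0, 1, 3, 1, 1, 2, 1, 2, 2]

sorted suffixes:
  #0 SA[0]=21  'abadd'
  #1 SA[1]=3  'acadbbadcccdaccddcabadd'
  #2 SA[2]=15  'accddcabadd'
  #3 SA[3]=5  'adbbadcccdaccddcabadd'
  #4 SA[4]=9  'adcccdaccddcabadd'
  #5 SA[5]=23  'add'
  #6 SA[6]=8  'badcccdaccddcabadd'
  #7 SA[7]=22  'badd'
  #8 SA[8]=7  'bbadcccdaccddcabadd'
  #9 SA[9]=0  'bddacadbbadcccdaccddcabadd'
  #10 SA[10]=20  'cabadd'
  #11 SA[11]=4  'cadbbadcccdaccddcabadd'
  #12 SA[12]=11  'cccdaccddcabadd'
  #13 SA[13]=12  'ccdaccddcabadd'
  #14 SA[14]=16  'ccddcabadd'
  #15 SA[15]=13  'cdaccddcabadd'
  #16 SA[16]=17  'cddcabadd'
  #17 SA[17]=25  'd'
  #18 SA[18]=2  'dacadbbadcccdaccddcabadd'
  #19 SA[19]=14  'daccddcabadd'
  #20 SA[20]=6  'dbbadcccdaccddcabadd'
  #21 SA[21]=19  'dcabadd'
  #22 SA[22]=10  'dcccdaccddcabadd'
  #23 SA[23]=24  'dd'
  #24 SA[24]=1  'ddacadbbadcccdaccddcabadd'
  #25 SA[25]=18  'ddcabadd'

SA = [21, 3, 15, 5, 9, 23, 8, 22, 7, 0, 20, 4, 11, 12, 16, 13, 17, 25, 2, 14, 6, 19, 10, 24, 1, 18]
[i] adj suffixes → lcp
  [1] 21/3 → 1 ('a')
  [2] 3/15 → 2 ('ac')
  [3] 15/5 → 1 ('a')
  [4] 5/9 → 2 ('ad')
  [5] 9/23 → 2 ('ad')
  [6] 23/8 → 0 ('')
  [7] 8/22 → 3 ('bad')
  [8] 22/7 → 1 ('b')
  [9] 7/0 → 1 ('b')
  [10] 0/20 → 0 ('')
  [11] 20/4 → 2 ('ca')
  [12] 4/11 → 1 ('c')
  [13] 11/12 → 2 ('cc')
  [14] 12/16 → 3 ('ccd')
  [15] 16/13 → 1 ('c')
  [16] 13/17 → 2 ('cd')
  [17] 17/25 → 0 ('')
  [18] 25/2 → 1 ('d')
  [19] 2/14 → 3 ('dac')
  [20] 14/6 → 1 ('d')
  [21] 6/19 → 1 ('d')
  [22] 19/10 → 2 ('dc')
  [23] 10/24 → 1 ('d')
  [24] 24/1 → 2 ('dd')
  [25] 1/18 → 2 ('dd')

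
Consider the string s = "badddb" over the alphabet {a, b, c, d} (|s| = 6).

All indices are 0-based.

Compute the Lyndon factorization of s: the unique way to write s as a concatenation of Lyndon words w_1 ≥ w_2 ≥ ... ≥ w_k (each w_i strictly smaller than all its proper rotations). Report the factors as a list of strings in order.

emit factor 1: 'b' (i=0, period=1)
emit factor 2: 'adddb' (i=1, period=5)

["b", "adddb"]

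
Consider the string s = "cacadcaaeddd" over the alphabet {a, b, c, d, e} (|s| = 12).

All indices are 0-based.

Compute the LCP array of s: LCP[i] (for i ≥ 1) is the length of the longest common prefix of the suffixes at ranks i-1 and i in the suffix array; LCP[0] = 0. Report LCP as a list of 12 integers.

[0, 1, 1, 1, 0, 2, 2, 0, 1, 1, 2, 0]

rank | idx | suffix
   0 |   6 | aaeddd
   1 |   1 | acadcaaeddd
   2 |   3 | adcaaeddd
   3 |   7 | aeddd
   4 |   5 | caaeddd
   5 |   0 | cacadcaaeddd
   6 |   2 | cadcaaeddd
   7 |  11 | d
   8 |   4 | dcaaeddd
   9 |  10 | dd
  10 |   9 | ddd
  11 |   8 | eddd

SA = [6, 1, 3, 7, 5, 0, 2, 11, 4, 10, 9, 8]
rank  pair      lcp
   1  s[6:],s[1:]  1  'a'
   2  s[1:],s[3:]  1  'a'
   3  s[3:],s[7:]  1  'a'
   4  s[7:],s[5:]  0  ''
   5  s[5:],s[0:]  2  'ca'
   6  s[0:],s[2:]  2  'ca'
   7  s[2:],s[11:]  0  ''
   8  s[11:],s[4:]  1  'd'
   9  s[4:],s[10:]  1  'd'
  10  s[10:],s[9:]  2  'dd'
  11  s[9:],s[8:]  0  ''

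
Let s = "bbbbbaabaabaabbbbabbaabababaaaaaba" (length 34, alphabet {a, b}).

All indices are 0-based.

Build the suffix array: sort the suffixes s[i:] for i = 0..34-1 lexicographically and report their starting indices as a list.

[33, 27, 28, 29, 30, 5, 8, 20, 11, 31, 25, 6, 9, 23, 21, 17, 12, 32, 26, 4, 7, 19, 10, 24, 22, 16, 3, 18, 15, 2, 14, 1, 13, 0]

rank→(start, suffix):
  0 → (33, 'a')
  1 → (27, 'aaaaaba')
  2 → (28, 'aaaaba')
  3 → (29, 'aaaba')
  4 → (30, 'aaba')
  5 → (5, 'aabaabaabbbbabbaabababaaaaaba')
  6 → (8, 'aabaabbbbabbaabababaaaaaba')
  7 → (20, 'aabababaaaaaba')
  8 → (11, 'aabbbbabbaabababaaaaaba')
  9 → (31, 'aba')
  10 → (25, 'abaaaaaba')
  11 → (6, 'abaabaabbbbabbaabababaaaaaba')
  12 → (9, 'abaabbbbabbaabababaaaaaba')
  13 → (23, 'ababaaaaaba')
  14 → (21, 'abababaaaaaba')
  15 → (17, 'abbaabababaaaaaba')
  16 → (12, 'abbbbabbaabababaaaaaba')
  17 → (32, 'ba')
  18 → (26, 'baaaaaba')
  19 → (4, 'baabaabaabbbbabbaabababaaaaaba')
  20 → (7, 'baabaabbbbabbaabababaaaaaba')
  21 → (19, 'baabababaaaaaba')
  22 → (10, 'baabbbbabbaabababaaaaaba')
  23 → (24, 'babaaaaaba')
  24 → (22, 'bababaaaaaba')
  25 → (16, 'babbaabababaaaaaba')
  26 → (3, 'bbaabaabaabbbbabbaabababaaaaaba')
  27 → (18, 'bbaabababaaaaaba')
  28 → (15, 'bbabbaabababaaaaaba')
  29 → (2, 'bbbaabaabaabbbbabbaabababaaaaaba')
  30 → (14, 'bbbabbaabababaaaaaba')
  31 → (1, 'bbbbaabaabaabbbbabbaabababaaaaaba')
  32 → (13, 'bbbbabbaabababaaaaaba')
  33 → (0, 'bbbbbaabaabaabbbbabbaabababaaaaaba')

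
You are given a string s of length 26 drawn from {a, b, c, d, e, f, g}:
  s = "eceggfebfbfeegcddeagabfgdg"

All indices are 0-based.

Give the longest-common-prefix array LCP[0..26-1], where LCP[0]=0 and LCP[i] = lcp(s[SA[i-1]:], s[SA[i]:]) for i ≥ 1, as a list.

[0, 1, 0, 2, 2, 0, 1, 0, 1, 1, 0, 1, 1, 1, 1, 2, 0, 1, 2, 1, 0, 1, 1, 1, 1, 1]

rank | idx | suffix
   0 |  20 | abfgdg
   1 |  18 | agabfgdg
   2 |   7 | bfbfeegcddeagabfgdg
   3 |   9 | bfeegcddeagabfgdg
   4 |  21 | bfgdg
   5 |  14 | cddeagabfgdg
   6 |   1 | ceggfebfbfeegcddeagabfgdg
   7 |  15 | ddeagabfgdg
   8 |  16 | deagabfgdg
   9 |  24 | dg
  10 |  17 | eagabfgdg
  11 |   6 | ebfbfeegcddeagabfgdg
  12 |   0 | eceggfebfbfeegcddeagabfgdg
  13 |  11 | eegcddeagabfgdg
  14 |  12 | egcddeagabfgdg
  15 |   2 | eggfebfbfeegcddeagabfgdg
  16 |   8 | fbfeegcddeagabfgdg
  17 |   5 | febfbfeegcddeagabfgdg
  18 |  10 | feegcddeagabfgdg
  19 |  22 | fgdg
  20 |  25 | g
  21 |  19 | gabfgdg
  22 |  13 | gcddeagabfgdg
  23 |  23 | gdg
  24 |   4 | gfebfbfeegcddeagabfgdg
  25 |   3 | ggfebfbfeegcddeagabfgdg

SA = [20, 18, 7, 9, 21, 14, 1, 15, 16, 24, 17, 6, 0, 11, 12, 2, 8, 5, 10, 22, 25, 19, 13, 23, 4, 3]
rank  pair      lcp
   1  s[20:],s[18:]  1  'a'
   2  s[18:],s[7:]  0  ''
   3  s[7:],s[9:]  2  'bf'
   4  s[9:],s[21:]  2  'bf'
   5  s[21:],s[14:]  0  ''
   6  s[14:],s[1:]  1  'c'
   7  s[1:],s[15:]  0  ''
   8  s[15:],s[16:]  1  'd'
   9  s[16:],s[24:]  1  'd'
  10  s[24:],s[17:]  0  ''
  11  s[17:],s[6:]  1  'e'
  12  s[6:],s[0:]  1  'e'
  13  s[0:],s[11:]  1  'e'
  14  s[11:],s[12:]  1  'e'
  15  s[12:],s[2:]  2  'eg'
  16  s[2:],s[8:]  0  ''
  17  s[8:],s[5:]  1  'f'
  18  s[5:],s[10:]  2  'fe'
  19  s[10:],s[22:]  1  'f'
  20  s[22:],s[25:]  0  ''
  21  s[25:],s[19:]  1  'g'
  22  s[19:],s[13:]  1  'g'
  23  s[13:],s[23:]  1  'g'
  24  s[23:],s[4:]  1  'g'
  25  s[4:],s[3:]  1  'g'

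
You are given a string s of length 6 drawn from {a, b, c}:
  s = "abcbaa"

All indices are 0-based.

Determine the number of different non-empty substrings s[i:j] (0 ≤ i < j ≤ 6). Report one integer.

rank→(start, suffix):
  0 → (5, 'a')
  1 → (4, 'aa')
  2 → (0, 'abcbaa')
  3 → (3, 'baa')
  4 → (1, 'bcbaa')
  5 → (2, 'cbaa')

SA = [5, 4, 0, 3, 1, 2]
i: (SA[i-1],SA[i]) lcp shared
  1: (5,4) 1 'a'
  2: (4,0) 1 'a'
  3: (0,3) 0 ''
  4: (3,1) 1 'b'
  5: (1,2) 0 ''

n(n+1)/2 = 6·7/2 = 21
Σ LCP = 0 + 1 + 1 + 0 + 1 + 0 = 3
distinct = 21 − 3 = 18

18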